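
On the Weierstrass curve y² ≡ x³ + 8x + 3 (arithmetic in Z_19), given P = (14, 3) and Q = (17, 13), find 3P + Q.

(17, 13)

First 3P:
Repeated addition: build up to 3P.
2P: tangent at (14, 3): λ = (3·14² + 8)/(2·3) ≡ 7/6. 6⁻¹ ≡ 16 (mod 19) since 6·16 = 96 ≡ 1, so λ ≡ 7·16 ≡ 17.
  x = λ² - 14 - 14 = 289 - 28 ≡ 14; y = λ·(14 - 14) - 3 ≡ 16. → (14, 16)
3P: (14, 16) + (14, 3): same x and y₁ ≡ -y₂, so the sum is O.
3P = O.
Finally 3P + Q:
O + (17, 13) = (17, 13) (identity).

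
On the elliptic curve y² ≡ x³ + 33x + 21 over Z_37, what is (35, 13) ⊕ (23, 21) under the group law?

(35, 13) + (23, 21). λ = (21 - 13)/(23 - 35) ≡ 8/25 mod 37. 25⁻¹ ≡ 3 (mod 37) since 25·3 = 75 ≡ 1, so λ ≡ 24.
  x = λ² - 35 - 23 = 576 - 58 ≡ 0; y = λ·(35 - 0) - 13 ≡ 13. → (0, 13)

(0, 13)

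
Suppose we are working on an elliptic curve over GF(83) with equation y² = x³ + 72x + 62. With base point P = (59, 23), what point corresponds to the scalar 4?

Repeated addition: build up to 4P.
2P: tangent at (59, 23): λ = (3·59² + 72)/(2·23) ≡ 57/46. 46⁻¹ ≡ 74 (mod 83), so λ ≡ 57·74 ≡ 68.
  x = λ² - 59 - 59 = 4624 - 118 ≡ 24; y = λ·(59 - 24) - 23 ≡ 33. → (24, 33)
3P: (24, 33) + (59, 23). λ = (23 - 33)/(59 - 24) ≡ 73/35 mod 83. 35⁻¹ ≡ 19 (mod 83), so λ ≡ 59.
  x = λ² - 24 - 59 = 3481 - 83 ≡ 78; y = λ·(24 - 78) - 33 ≡ 18. → (78, 18)
4P: (78, 18) + (59, 23). λ = (23 - 18)/(59 - 78) ≡ 5/64 mod 83. 64⁻¹ ≡ 48 (mod 83) since 64·48 = 3072 ≡ 1, so λ ≡ 74.
  x = λ² - 78 - 59 = 5476 - 137 ≡ 27; y = λ·(78 - 27) - 18 ≡ 21. → (27, 21)

(27, 21)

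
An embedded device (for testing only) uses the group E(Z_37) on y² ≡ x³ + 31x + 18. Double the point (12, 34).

tangent at (12, 34): λ = (3·12² + 31)/(2·34) ≡ 19/31. 31⁻¹ ≡ 6 (mod 37), so λ ≡ 19·6 ≡ 3.
  x = λ² - 12 - 12 = 9 - 24 ≡ 22; y = λ·(12 - 22) - 34 ≡ 10. → (22, 10)

(22, 10)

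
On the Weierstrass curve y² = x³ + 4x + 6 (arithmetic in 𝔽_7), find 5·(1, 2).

(4, 4)

Write Q = (1, 2).
Repeated addition: build up to 5Q.
2Q: tangent at (1, 2): λ = (3·1² + 4)/(2·2) ≡ 0/4. 4⁻¹ ≡ 2 (mod 7) since 4·2 = 8 ≡ 1, so λ ≡ 0·2 ≡ 0.
  x = λ² - 1 - 1 = 0 - 2 ≡ 5; y = λ·(1 - 5) - 2 ≡ 5. → (5, 5)
3Q: (5, 5) + (1, 2). λ = (2 - 5)/(1 - 5) ≡ 4/3 mod 7. 3⁻¹ ≡ 5 (mod 7) since 3·5 = 15 ≡ 1, so λ ≡ 6.
  x = λ² - 5 - 1 = 36 - 6 ≡ 2; y = λ·(5 - 2) - 5 ≡ 6. → (2, 6)
4Q: (2, 6) + (1, 2). λ = (2 - 6)/(1 - 2) ≡ 3/6 mod 7. 6⁻¹ ≡ 6 (mod 7) since 6·6 = 36 ≡ 1, so λ ≡ 4.
  x = λ² - 2 - 1 = 16 - 3 ≡ 6; y = λ·(2 - 6) - 6 ≡ 6. → (6, 6)
5Q: (6, 6) + (1, 2). λ = (2 - 6)/(1 - 6) ≡ 3/2 mod 7. 2⁻¹ ≡ 4 (mod 7), so λ ≡ 5.
  x = λ² - 6 - 1 = 25 - 7 ≡ 4; y = λ·(6 - 4) - 6 ≡ 4. → (4, 4)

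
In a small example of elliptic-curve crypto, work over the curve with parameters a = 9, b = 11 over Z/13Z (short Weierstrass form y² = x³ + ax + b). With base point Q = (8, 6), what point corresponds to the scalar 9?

(10, 3)

Double-and-add on 9 = (1001)₂. Start with Q = (8, 6) for the leading 1-bit.
double: tangent at (8, 6): λ = (3·8² + 9)/(2·6) ≡ 6/12. 12⁻¹ ≡ 12 (mod 13) since 12·12 = 144 ≡ 1, so λ ≡ 6·12 ≡ 7.
  x = λ² - 8 - 8 = 49 - 16 ≡ 7; y = λ·(8 - 7) - 6 ≡ 1. → (7, 1)
double: tangent at (7, 1): λ = (3·7² + 9)/(2·1) ≡ 0/2. 2⁻¹ ≡ 7 (mod 13) since 2·7 = 14 ≡ 1, so λ ≡ 0·7 ≡ 0.
  x = λ² - 7 - 7 = 0 - 14 ≡ 12; y = λ·(7 - 12) - 1 ≡ 12. → (12, 12)
double: tangent at (12, 12): λ = (3·12² + 9)/(2·12) ≡ 12/11. 11⁻¹ ≡ 6 (mod 13), so λ ≡ 12·6 ≡ 7.
  x = λ² - 12 - 12 = 49 - 24 ≡ 12; y = λ·(12 - 12) - 12 ≡ 1. → (12, 1)
add Q: (12, 1) + (8, 6). λ = (6 - 1)/(8 - 12) ≡ 5/9 mod 13. 9⁻¹ ≡ 3 (mod 13), so λ ≡ 2.
  x = λ² - 12 - 8 = 4 - 20 ≡ 10; y = λ·(12 - 10) - 1 ≡ 3. → (10, 3)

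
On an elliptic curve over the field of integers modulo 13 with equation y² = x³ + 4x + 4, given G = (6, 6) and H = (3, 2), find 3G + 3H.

First 3G:
Repeated addition: build up to 3G.
2G: tangent at (6, 6): λ = (3·6² + 4)/(2·6) ≡ 8/12. 12⁻¹ ≡ 12 (mod 13) since 12·12 = 144 ≡ 1, so λ ≡ 8·12 ≡ 5.
  x = λ² - 6 - 6 = 25 - 12 ≡ 0; y = λ·(6 - 0) - 6 ≡ 11. → (0, 11)
3G: (0, 11) + (6, 6). λ = (6 - 11)/(6 - 0) ≡ 8/6 mod 13. 6⁻¹ ≡ 11 (mod 13), so λ ≡ 10.
  x = λ² - 0 - 6 = 100 - 6 ≡ 3; y = λ·(0 - 3) - 11 ≡ 11. → (3, 11)
3G = (3, 11).
Next 3H:
Repeated addition: build up to 3H.
2H: tangent at (3, 2): λ = (3·3² + 4)/(2·2) ≡ 5/4. 4⁻¹ ≡ 10 (mod 13), so λ ≡ 5·10 ≡ 11.
  x = λ² - 3 - 3 = 121 - 6 ≡ 11; y = λ·(3 - 11) - 2 ≡ 1. → (11, 1)
3H: (11, 1) + (3, 2). λ = (2 - 1)/(3 - 11) ≡ 1/5 mod 13. 5⁻¹ ≡ 8 (mod 13) since 5·8 = 40 ≡ 1, so λ ≡ 8.
  x = λ² - 11 - 3 = 64 - 14 ≡ 11; y = λ·(11 - 11) - 1 ≡ 12. → (11, 12)
3H = (11, 12).
Finally 3G + 3H:
(3, 11) + (11, 12). λ = (12 - 11)/(11 - 3) ≡ 1/8 mod 13. 8⁻¹ ≡ 5 (mod 13), so λ ≡ 5.
  x = λ² - 3 - 11 = 25 - 14 ≡ 11; y = λ·(3 - 11) - 11 ≡ 1. → (11, 1)

(11, 1)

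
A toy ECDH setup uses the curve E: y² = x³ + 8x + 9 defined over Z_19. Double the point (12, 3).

tangent at (12, 3): λ = (3·12² + 8)/(2·3) ≡ 3/6. 6⁻¹ ≡ 16 (mod 19), so λ ≡ 3·16 ≡ 10.
  x = λ² - 12 - 12 = 100 - 24 ≡ 0; y = λ·(12 - 0) - 3 ≡ 3. → (0, 3)

(0, 3)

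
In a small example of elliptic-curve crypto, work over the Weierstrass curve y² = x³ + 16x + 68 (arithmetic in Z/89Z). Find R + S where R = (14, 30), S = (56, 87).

(14, 30) + (56, 87). λ = (87 - 30)/(56 - 14) ≡ 57/42 mod 89. 42⁻¹ ≡ 53 (mod 89), so λ ≡ 84.
  x = λ² - 14 - 56 = 7056 - 70 ≡ 44; y = λ·(14 - 44) - 30 ≡ 31. → (44, 31)

(44, 31)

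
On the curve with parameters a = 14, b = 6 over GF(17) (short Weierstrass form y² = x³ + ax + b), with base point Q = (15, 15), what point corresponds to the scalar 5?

(8, 1)

Double-and-add on 5 = (101)₂. Start with Q = (15, 15) for the leading 1-bit.
double: tangent at (15, 15): λ = (3·15² + 14)/(2·15) ≡ 9/13. 13⁻¹ ≡ 4 (mod 17) since 13·4 = 52 ≡ 1, so λ ≡ 9·4 ≡ 2.
  x = λ² - 15 - 15 = 4 - 30 ≡ 8; y = λ·(15 - 8) - 15 ≡ 16. → (8, 16)
double: tangent at (8, 16): λ = (3·8² + 14)/(2·16) ≡ 2/15. 15⁻¹ ≡ 8 (mod 17), so λ ≡ 2·8 ≡ 16.
  x = λ² - 8 - 8 = 256 - 16 ≡ 2; y = λ·(8 - 2) - 16 ≡ 12. → (2, 12)
add Q: (2, 12) + (15, 15). λ = (15 - 12)/(15 - 2) ≡ 3/13 mod 17. 13⁻¹ ≡ 4 (mod 17) since 13·4 = 52 ≡ 1, so λ ≡ 12.
  x = λ² - 2 - 15 = 144 - 17 ≡ 8; y = λ·(2 - 8) - 12 ≡ 1. → (8, 1)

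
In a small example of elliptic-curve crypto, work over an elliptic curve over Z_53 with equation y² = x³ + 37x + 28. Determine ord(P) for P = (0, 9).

2P: tangent at (0, 9): λ = (3·0² + 37)/(2·9) ≡ 37/18. 18⁻¹ ≡ 3 (mod 53), so λ ≡ 37·3 ≡ 5.
  x = λ² - 0 - 0 = 25 - 0 ≡ 25; y = λ·(0 - 25) - 9 ≡ 25. → (25, 25)
3P: (25, 25) + (0, 9). λ = (9 - 25)/(0 - 25) ≡ 37/28 mod 53. 28⁻¹ ≡ 36 (mod 53), so λ ≡ 7.
  x = λ² - 25 - 0 = 49 - 25 ≡ 24; y = λ·(25 - 24) - 25 ≡ 35. → (24, 35)
4P: (24, 35) + (0, 9). λ = (9 - 35)/(0 - 24) ≡ 27/29 mod 53. 29⁻¹ ≡ 11 (mod 53), so λ ≡ 32.
  x = λ² - 24 - 0 = 1024 - 24 ≡ 46; y = λ·(24 - 46) - 35 ≡ 3. → (46, 3)
5P: (46, 3) + (0, 9). λ = (9 - 3)/(0 - 46) ≡ 6/7 mod 53. 7⁻¹ ≡ 38 (mod 53) since 7·38 = 266 ≡ 1, so λ ≡ 16.
  x = λ² - 46 - 0 = 256 - 46 ≡ 51; y = λ·(46 - 51) - 3 ≡ 23. → (51, 23)
6P: (51, 23) + (0, 9). λ = (9 - 23)/(0 - 51) ≡ 39/2 mod 53. 2⁻¹ ≡ 27 (mod 53) since 2·27 = 54 ≡ 1, so λ ≡ 46.
  x = λ² - 51 - 0 = 2116 - 51 ≡ 51; y = λ·(51 - 51) - 23 ≡ 30. → (51, 30)
7P: (51, 30) + (0, 9). λ = (9 - 30)/(0 - 51) ≡ 32/2 mod 53. 2⁻¹ ≡ 27 (mod 53), so λ ≡ 16.
  x = λ² - 51 - 0 = 256 - 51 ≡ 46; y = λ·(51 - 46) - 30 ≡ 50. → (46, 50)
8P: (46, 50) + (0, 9). λ = (9 - 50)/(0 - 46) ≡ 12/7 mod 53. 7⁻¹ ≡ 38 (mod 53), so λ ≡ 32.
  x = λ² - 46 - 0 = 1024 - 46 ≡ 24; y = λ·(46 - 24) - 50 ≡ 18. → (24, 18)
9P: (24, 18) + (0, 9). λ = (9 - 18)/(0 - 24) ≡ 44/29 mod 53. 29⁻¹ ≡ 11 (mod 53), so λ ≡ 7.
  x = λ² - 24 - 0 = 49 - 24 ≡ 25; y = λ·(24 - 25) - 18 ≡ 28. → (25, 28)
10P: (25, 28) + (0, 9). λ = (9 - 28)/(0 - 25) ≡ 34/28 mod 53. 28⁻¹ ≡ 36 (mod 53), so λ ≡ 5.
  x = λ² - 25 - 0 = 25 - 25 ≡ 0; y = λ·(25 - 0) - 28 ≡ 44. → (0, 44)
11P: (0, 44) + (0, 9): same x and y₁ ≡ -y₂, so the sum is the point at infinity.
11P = the point at infinity, so the order is 11.

11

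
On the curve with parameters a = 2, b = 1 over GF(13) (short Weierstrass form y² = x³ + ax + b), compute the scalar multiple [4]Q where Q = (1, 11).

Double-and-add on 4 = (100)₂. Start with Q = (1, 11) for the leading 1-bit.
double: tangent at (1, 11): λ = (3·1² + 2)/(2·11) ≡ 5/9. 9⁻¹ ≡ 3 (mod 13) since 9·3 = 27 ≡ 1, so λ ≡ 5·3 ≡ 2.
  x = λ² - 1 - 1 = 4 - 2 ≡ 2; y = λ·(1 - 2) - 11 ≡ 0. → (2, 0)
double: (2, 0) + (2, 0): same x and y₁ ≡ -y₂, so the sum is the point at infinity.

O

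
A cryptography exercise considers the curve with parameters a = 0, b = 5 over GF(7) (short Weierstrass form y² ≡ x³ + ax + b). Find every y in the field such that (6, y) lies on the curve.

x³ + 0x + 5 = 221 ≡ 4 (mod 7).
Square roots of 4 mod 7: 2 and 5 (since 2² = 4 ≡ 4).

2, 5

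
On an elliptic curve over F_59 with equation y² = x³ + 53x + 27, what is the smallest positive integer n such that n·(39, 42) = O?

2P: tangent at (39, 42): λ = (3·39² + 53)/(2·42) ≡ 14/25. 25⁻¹ ≡ 26 (mod 59) since 25·26 = 650 ≡ 1, so λ ≡ 14·26 ≡ 10.
  x = λ² - 39 - 39 = 100 - 78 ≡ 22; y = λ·(39 - 22) - 42 ≡ 10. → (22, 10)
3P: (22, 10) + (39, 42). λ = (42 - 10)/(39 - 22) ≡ 32/17 mod 59. 17⁻¹ ≡ 7 (mod 59), so λ ≡ 47.
  x = λ² - 22 - 39 = 2209 - 61 ≡ 24; y = λ·(22 - 24) - 10 ≡ 14. → (24, 14)
4P: (24, 14) + (39, 42). λ = (42 - 14)/(39 - 24) ≡ 28/15 mod 59. 15⁻¹ ≡ 4 (mod 59), so λ ≡ 53.
  x = λ² - 24 - 39 = 2809 - 63 ≡ 32; y = λ·(24 - 32) - 14 ≡ 34. → (32, 34)
5P: (32, 34) + (39, 42). λ = (42 - 34)/(39 - 32) ≡ 8/7 mod 59. 7⁻¹ ≡ 17 (mod 59) since 7·17 = 119 ≡ 1, so λ ≡ 18.
  x = λ² - 32 - 39 = 324 - 71 ≡ 17; y = λ·(32 - 17) - 34 ≡ 0. → (17, 0)
6P: (17, 0) + (39, 42). λ = (42 - 0)/(39 - 17) ≡ 42/22 mod 59. 22⁻¹ ≡ 51 (mod 59) since 22·51 = 1122 ≡ 1, so λ ≡ 18.
  x = λ² - 17 - 39 = 324 - 56 ≡ 32; y = λ·(17 - 32) - 0 ≡ 25. → (32, 25)
7P: (32, 25) + (39, 42). λ = (42 - 25)/(39 - 32) ≡ 17/7 mod 59. 7⁻¹ ≡ 17 (mod 59) since 7·17 = 119 ≡ 1, so λ ≡ 53.
  x = λ² - 32 - 39 = 2809 - 71 ≡ 24; y = λ·(32 - 24) - 25 ≡ 45. → (24, 45)
8P: (24, 45) + (39, 42). λ = (42 - 45)/(39 - 24) ≡ 56/15 mod 59. 15⁻¹ ≡ 4 (mod 59), so λ ≡ 47.
  x = λ² - 24 - 39 = 2209 - 63 ≡ 22; y = λ·(24 - 22) - 45 ≡ 49. → (22, 49)
9P: (22, 49) + (39, 42). λ = (42 - 49)/(39 - 22) ≡ 52/17 mod 59. 17⁻¹ ≡ 7 (mod 59), so λ ≡ 10.
  x = λ² - 22 - 39 = 100 - 61 ≡ 39; y = λ·(22 - 39) - 49 ≡ 17. → (39, 17)
10P: (39, 17) + (39, 42): same x and y₁ ≡ -y₂, so the sum is O.
10P = O, so the order is 10.

10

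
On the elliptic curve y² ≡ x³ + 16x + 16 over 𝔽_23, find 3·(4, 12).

Write P = (4, 12).
Repeated addition: build up to 3P.
2P: tangent at (4, 12): λ = (3·4² + 16)/(2·12) ≡ 18/1. 1⁻¹ ≡ 1 (mod 23), so λ ≡ 18·1 ≡ 18.
  x = λ² - 4 - 4 = 324 - 8 ≡ 17; y = λ·(4 - 17) - 12 ≡ 7. → (17, 7)
3P: (17, 7) + (4, 12). λ = (12 - 7)/(4 - 17) ≡ 5/10 mod 23. 10⁻¹ ≡ 7 (mod 23), so λ ≡ 12.
  x = λ² - 17 - 4 = 144 - 21 ≡ 8; y = λ·(17 - 8) - 7 ≡ 9. → (8, 9)

(8, 9)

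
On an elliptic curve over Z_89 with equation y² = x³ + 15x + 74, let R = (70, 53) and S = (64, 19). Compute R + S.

(86, 64)

(70, 53) + (64, 19). λ = (19 - 53)/(64 - 70) ≡ 55/83 mod 89. 83⁻¹ ≡ 74 (mod 89) since 83·74 = 6142 ≡ 1, so λ ≡ 65.
  x = λ² - 70 - 64 = 4225 - 134 ≡ 86; y = λ·(70 - 86) - 53 ≡ 64. → (86, 64)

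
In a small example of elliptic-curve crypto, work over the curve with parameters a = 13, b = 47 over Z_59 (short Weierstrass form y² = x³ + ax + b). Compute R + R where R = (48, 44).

tangent at (48, 44): λ = (3·48² + 13)/(2·44) ≡ 22/29. 29⁻¹ ≡ 57 (mod 59), so λ ≡ 22·57 ≡ 15.
  x = λ² - 48 - 48 = 225 - 96 ≡ 11; y = λ·(48 - 11) - 44 ≡ 39. → (11, 39)

(11, 39)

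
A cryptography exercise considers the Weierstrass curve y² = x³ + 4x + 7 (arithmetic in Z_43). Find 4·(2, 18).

(21, 8)

Write G = (2, 18).
Double-and-add on 4 = (100)₂. Start with G = (2, 18) for the leading 1-bit.
double: tangent at (2, 18): λ = (3·2² + 4)/(2·18) ≡ 16/36. 36⁻¹ ≡ 6 (mod 43), so λ ≡ 16·6 ≡ 10.
  x = λ² - 2 - 2 = 100 - 4 ≡ 10; y = λ·(2 - 10) - 18 ≡ 31. → (10, 31)
double: tangent at (10, 31): λ = (3·10² + 4)/(2·31) ≡ 3/19. 19⁻¹ ≡ 34 (mod 43), so λ ≡ 3·34 ≡ 16.
  x = λ² - 10 - 10 = 256 - 20 ≡ 21; y = λ·(10 - 21) - 31 ≡ 8. → (21, 8)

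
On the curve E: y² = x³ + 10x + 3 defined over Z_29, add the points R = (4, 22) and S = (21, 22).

(4, 22) + (21, 22). λ = (22 - 22)/(21 - 4) ≡ 0/17 mod 29. 17⁻¹ ≡ 12 (mod 29), so λ ≡ 0.
  x = λ² - 4 - 21 = 0 - 25 ≡ 4; y = λ·(4 - 4) - 22 ≡ 7. → (4, 7)

(4, 7)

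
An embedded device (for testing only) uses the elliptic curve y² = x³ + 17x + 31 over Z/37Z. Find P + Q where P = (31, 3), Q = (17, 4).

(31, 3) + (17, 4). λ = (4 - 3)/(17 - 31) ≡ 1/23 mod 37. 23⁻¹ ≡ 29 (mod 37), so λ ≡ 29.
  x = λ² - 31 - 17 = 841 - 48 ≡ 16; y = λ·(31 - 16) - 3 ≡ 25. → (16, 25)

(16, 25)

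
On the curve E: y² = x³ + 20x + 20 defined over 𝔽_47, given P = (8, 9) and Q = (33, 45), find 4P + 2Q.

First 4P:
Repeated addition: build up to 4P.
2P: tangent at (8, 9): λ = (3·8² + 20)/(2·9) ≡ 24/18. 18⁻¹ ≡ 34 (mod 47) since 18·34 = 612 ≡ 1, so λ ≡ 24·34 ≡ 17.
  x = λ² - 8 - 8 = 289 - 16 ≡ 38; y = λ·(8 - 38) - 9 ≡ 45. → (38, 45)
3P: (38, 45) + (8, 9). λ = (9 - 45)/(8 - 38) ≡ 11/17 mod 47. 17⁻¹ ≡ 36 (mod 47), so λ ≡ 20.
  x = λ² - 38 - 8 = 400 - 46 ≡ 25; y = λ·(38 - 25) - 45 ≡ 27. → (25, 27)
4P: (25, 27) + (8, 9). λ = (9 - 27)/(8 - 25) ≡ 29/30 mod 47. 30⁻¹ ≡ 11 (mod 47), so λ ≡ 37.
  x = λ² - 25 - 8 = 1369 - 33 ≡ 20; y = λ·(25 - 20) - 27 ≡ 17. → (20, 17)
4P = (20, 17).
Next 2Q:
Repeated addition: build up to 2Q.
2Q: tangent at (33, 45): λ = (3·33² + 20)/(2·45) ≡ 44/43. 43⁻¹ ≡ 35 (mod 47) since 43·35 = 1505 ≡ 1, so λ ≡ 44·35 ≡ 36.
  x = λ² - 33 - 33 = 1296 - 66 ≡ 8; y = λ·(33 - 8) - 45 ≡ 9. → (8, 9)
2Q = (8, 9).
Finally 4P + 2Q:
(20, 17) + (8, 9). λ = (9 - 17)/(8 - 20) ≡ 39/35 mod 47. 35⁻¹ ≡ 43 (mod 47), so λ ≡ 32.
  x = λ² - 20 - 8 = 1024 - 28 ≡ 9; y = λ·(20 - 9) - 17 ≡ 6. → (9, 6)

(9, 6)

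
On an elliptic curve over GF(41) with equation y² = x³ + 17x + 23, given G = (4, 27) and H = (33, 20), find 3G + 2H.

First 3G:
Repeated addition: build up to 3G.
2G: tangent at (4, 27): λ = (3·4² + 17)/(2·27) ≡ 24/13. 13⁻¹ ≡ 19 (mod 41) since 13·19 = 247 ≡ 1, so λ ≡ 24·19 ≡ 5.
  x = λ² - 4 - 4 = 25 - 8 ≡ 17; y = λ·(4 - 17) - 27 ≡ 31. → (17, 31)
3G: (17, 31) + (4, 27). λ = (27 - 31)/(4 - 17) ≡ 37/28 mod 41. 28⁻¹ ≡ 22 (mod 41) since 28·22 = 616 ≡ 1, so λ ≡ 35.
  x = λ² - 17 - 4 = 1225 - 21 ≡ 15; y = λ·(17 - 15) - 31 ≡ 39. → (15, 39)
3G = (15, 39).
Next 2H:
Repeated addition: build up to 2H.
2H: tangent at (33, 20): λ = (3·33² + 17)/(2·20) ≡ 4/40. 40⁻¹ ≡ 40 (mod 41), so λ ≡ 4·40 ≡ 37.
  x = λ² - 33 - 33 = 1369 - 66 ≡ 32; y = λ·(33 - 32) - 20 ≡ 17. → (32, 17)
2H = (32, 17).
Finally 3G + 2H:
(15, 39) + (32, 17). λ = (17 - 39)/(32 - 15) ≡ 19/17 mod 41. 17⁻¹ ≡ 29 (mod 41) since 17·29 = 493 ≡ 1, so λ ≡ 18.
  x = λ² - 15 - 32 = 324 - 47 ≡ 31; y = λ·(15 - 31) - 39 ≡ 1. → (31, 1)

(31, 1)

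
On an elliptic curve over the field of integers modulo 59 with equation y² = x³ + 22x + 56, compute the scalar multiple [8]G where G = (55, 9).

Double-and-add on 8 = (1000)₂. Start with G = (55, 9) for the leading 1-bit.
double: tangent at (55, 9): λ = (3·55² + 22)/(2·9) ≡ 11/18. 18⁻¹ ≡ 23 (mod 59), so λ ≡ 11·23 ≡ 17.
  x = λ² - 55 - 55 = 289 - 110 ≡ 2; y = λ·(55 - 2) - 9 ≡ 7. → (2, 7)
double: tangent at (2, 7): λ = (3·2² + 22)/(2·7) ≡ 34/14. 14⁻¹ ≡ 38 (mod 59) since 14·38 = 532 ≡ 1, so λ ≡ 34·38 ≡ 53.
  x = λ² - 2 - 2 = 2809 - 4 ≡ 32; y = λ·(2 - 32) - 7 ≡ 55. → (32, 55)
double: tangent at (32, 55): λ = (3·32² + 22)/(2·55) ≡ 26/51. 51⁻¹ ≡ 22 (mod 59) since 51·22 = 1122 ≡ 1, so λ ≡ 26·22 ≡ 41.
  x = λ² - 32 - 32 = 1681 - 64 ≡ 24; y = λ·(32 - 24) - 55 ≡ 37. → (24, 37)

(24, 37)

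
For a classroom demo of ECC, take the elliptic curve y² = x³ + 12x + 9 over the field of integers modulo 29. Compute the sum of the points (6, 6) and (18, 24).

(6, 6) + (18, 24). λ = (24 - 6)/(18 - 6) ≡ 18/12 mod 29. 12⁻¹ ≡ 17 (mod 29), so λ ≡ 16.
  x = λ² - 6 - 18 = 256 - 24 ≡ 0; y = λ·(6 - 0) - 6 ≡ 3. → (0, 3)

(0, 3)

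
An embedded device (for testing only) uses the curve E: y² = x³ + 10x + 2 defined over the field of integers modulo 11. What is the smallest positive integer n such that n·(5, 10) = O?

2P: tangent at (5, 10): λ = (3·5² + 10)/(2·10) ≡ 8/9. 9⁻¹ ≡ 5 (mod 11), so λ ≡ 8·5 ≡ 7.
  x = λ² - 5 - 5 = 49 - 10 ≡ 6; y = λ·(5 - 6) - 10 ≡ 5. → (6, 5)
3P: (6, 5) + (5, 10). λ = (10 - 5)/(5 - 6) ≡ 5/10 mod 11. 10⁻¹ ≡ 10 (mod 11), so λ ≡ 6.
  x = λ² - 6 - 5 = 36 - 11 ≡ 3; y = λ·(6 - 3) - 5 ≡ 2. → (3, 2)
4P: (3, 2) + (5, 10). λ = (10 - 2)/(5 - 3) ≡ 8/2 mod 11. 2⁻¹ ≡ 6 (mod 11) since 2·6 = 12 ≡ 1, so λ ≡ 4.
  x = λ² - 3 - 5 = 16 - 8 ≡ 8; y = λ·(3 - 8) - 2 ≡ 0. → (8, 0)
5P: (8, 0) + (5, 10). λ = (10 - 0)/(5 - 8) ≡ 10/8 mod 11. 8⁻¹ ≡ 7 (mod 11) since 8·7 = 56 ≡ 1, so λ ≡ 4.
  x = λ² - 8 - 5 = 16 - 13 ≡ 3; y = λ·(8 - 3) - 0 ≡ 9. → (3, 9)
6P: (3, 9) + (5, 10). λ = (10 - 9)/(5 - 3) ≡ 1/2 mod 11. 2⁻¹ ≡ 6 (mod 11), so λ ≡ 6.
  x = λ² - 3 - 5 = 36 - 8 ≡ 6; y = λ·(3 - 6) - 9 ≡ 6. → (6, 6)
7P: (6, 6) + (5, 10). λ = (10 - 6)/(5 - 6) ≡ 4/10 mod 11. 10⁻¹ ≡ 10 (mod 11), so λ ≡ 7.
  x = λ² - 6 - 5 = 49 - 11 ≡ 5; y = λ·(6 - 5) - 6 ≡ 1. → (5, 1)
8P: (5, 1) + (5, 10): same x and y₁ ≡ -y₂, so the sum is O.
8P = O, so the order is 8.

8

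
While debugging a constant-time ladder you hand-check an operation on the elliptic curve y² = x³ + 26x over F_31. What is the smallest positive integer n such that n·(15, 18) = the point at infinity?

2P: tangent at (15, 18): λ = (3·15² + 26)/(2·18) ≡ 19/5. 5⁻¹ ≡ 25 (mod 31), so λ ≡ 19·25 ≡ 10.
  x = λ² - 15 - 15 = 100 - 30 ≡ 8; y = λ·(15 - 8) - 18 ≡ 21. → (8, 21)
3P: (8, 21) + (15, 18). λ = (18 - 21)/(15 - 8) ≡ 28/7 mod 31. 7⁻¹ ≡ 9 (mod 31), so λ ≡ 4.
  x = λ² - 8 - 15 = 16 - 23 ≡ 24; y = λ·(8 - 24) - 21 ≡ 8. → (24, 8)
4P: (24, 8) + (15, 18). λ = (18 - 8)/(15 - 24) ≡ 10/22 mod 31. 22⁻¹ ≡ 24 (mod 31), so λ ≡ 23.
  x = λ² - 24 - 15 = 529 - 39 ≡ 25; y = λ·(24 - 25) - 8 ≡ 0. → (25, 0)
5P: (25, 0) + (15, 18). λ = (18 - 0)/(15 - 25) ≡ 18/21 mod 31. 21⁻¹ ≡ 3 (mod 31), so λ ≡ 23.
  x = λ² - 25 - 15 = 529 - 40 ≡ 24; y = λ·(25 - 24) - 0 ≡ 23. → (24, 23)
6P: (24, 23) + (15, 18). λ = (18 - 23)/(15 - 24) ≡ 26/22 mod 31. 22⁻¹ ≡ 24 (mod 31), so λ ≡ 4.
  x = λ² - 24 - 15 = 16 - 39 ≡ 8; y = λ·(24 - 8) - 23 ≡ 10. → (8, 10)
7P: (8, 10) + (15, 18). λ = (18 - 10)/(15 - 8) ≡ 8/7 mod 31. 7⁻¹ ≡ 9 (mod 31), so λ ≡ 10.
  x = λ² - 8 - 15 = 100 - 23 ≡ 15; y = λ·(8 - 15) - 10 ≡ 13. → (15, 13)
8P: (15, 13) + (15, 18): same x and y₁ ≡ -y₂, so the sum is the point at infinity.
8P = the point at infinity, so the order is 8.

8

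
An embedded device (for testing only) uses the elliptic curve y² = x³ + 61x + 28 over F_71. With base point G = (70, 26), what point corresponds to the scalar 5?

(29, 49)

Repeated addition: build up to 5G.
2G: tangent at (70, 26): λ = (3·70² + 61)/(2·26) ≡ 64/52. 52⁻¹ ≡ 56 (mod 71), so λ ≡ 64·56 ≡ 34.
  x = λ² - 70 - 70 = 1156 - 140 ≡ 22; y = λ·(70 - 22) - 26 ≡ 44. → (22, 44)
3G: (22, 44) + (70, 26). λ = (26 - 44)/(70 - 22) ≡ 53/48 mod 71. 48⁻¹ ≡ 37 (mod 71) since 48·37 = 1776 ≡ 1, so λ ≡ 44.
  x = λ² - 22 - 70 = 1936 - 92 ≡ 69; y = λ·(22 - 69) - 44 ≡ 18. → (69, 18)
4G: (69, 18) + (70, 26). λ = (26 - 18)/(70 - 69) ≡ 8/1 mod 71. 1⁻¹ ≡ 1 (mod 71), so λ ≡ 8.
  x = λ² - 69 - 70 = 64 - 139 ≡ 67; y = λ·(69 - 67) - 18 ≡ 69. → (67, 69)
5G: (67, 69) + (70, 26). λ = (26 - 69)/(70 - 67) ≡ 28/3 mod 71. 3⁻¹ ≡ 24 (mod 71) since 3·24 = 72 ≡ 1, so λ ≡ 33.
  x = λ² - 67 - 70 = 1089 - 137 ≡ 29; y = λ·(67 - 29) - 69 ≡ 49. → (29, 49)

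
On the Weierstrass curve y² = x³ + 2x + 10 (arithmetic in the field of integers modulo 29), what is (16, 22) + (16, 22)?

tangent at (16, 22): λ = (3·16² + 2)/(2·22) ≡ 16/15. 15⁻¹ ≡ 2 (mod 29) since 15·2 = 30 ≡ 1, so λ ≡ 16·2 ≡ 3.
  x = λ² - 16 - 16 = 9 - 32 ≡ 6; y = λ·(16 - 6) - 22 ≡ 8. → (6, 8)

(6, 8)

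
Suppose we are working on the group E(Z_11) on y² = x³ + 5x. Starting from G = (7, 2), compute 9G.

Repeated addition: build up to 9G.
2G: tangent at (7, 2): λ = (3·7² + 5)/(2·2) ≡ 9/4. 4⁻¹ ≡ 3 (mod 11), so λ ≡ 9·3 ≡ 5.
  x = λ² - 7 - 7 = 25 - 14 ≡ 0; y = λ·(7 - 0) - 2 ≡ 0. → (0, 0)
3G: (0, 0) + (7, 2). λ = (2 - 0)/(7 - 0) ≡ 2/7 mod 11. 7⁻¹ ≡ 8 (mod 11), so λ ≡ 5.
  x = λ² - 0 - 7 = 25 - 7 ≡ 7; y = λ·(0 - 7) - 0 ≡ 9. → (7, 9)
4G: (7, 9) + (7, 2): same x and y₁ ≡ -y₂, so the sum is ∞.
5G: ∞ + (7, 2) = (7, 2) (identity).
6G: tangent at (7, 2): λ = (3·7² + 5)/(2·2) ≡ 9/4. 4⁻¹ ≡ 3 (mod 11), so λ ≡ 9·3 ≡ 5.
  x = λ² - 7 - 7 = 25 - 14 ≡ 0; y = λ·(7 - 0) - 2 ≡ 0. → (0, 0)
7G: (0, 0) + (7, 2). λ = (2 - 0)/(7 - 0) ≡ 2/7 mod 11. 7⁻¹ ≡ 8 (mod 11) since 7·8 = 56 ≡ 1, so λ ≡ 5.
  x = λ² - 0 - 7 = 25 - 7 ≡ 7; y = λ·(0 - 7) - 0 ≡ 9. → (7, 9)
8G: (7, 9) + (7, 2): same x and y₁ ≡ -y₂, so the sum is ∞.
9G: ∞ + (7, 2) = (7, 2) (identity).

(7, 2)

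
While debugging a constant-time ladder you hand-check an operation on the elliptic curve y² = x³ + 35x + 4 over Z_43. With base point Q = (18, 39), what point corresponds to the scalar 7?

Repeated addition: build up to 7Q.
2Q: tangent at (18, 39): λ = (3·18² + 35)/(2·39) ≡ 18/35. 35⁻¹ ≡ 16 (mod 43) since 35·16 = 560 ≡ 1, so λ ≡ 18·16 ≡ 30.
  x = λ² - 18 - 18 = 900 - 36 ≡ 4; y = λ·(18 - 4) - 39 ≡ 37. → (4, 37)
3Q: (4, 37) + (18, 39). λ = (39 - 37)/(18 - 4) ≡ 2/14 mod 43. 14⁻¹ ≡ 40 (mod 43), so λ ≡ 37.
  x = λ² - 4 - 18 = 1369 - 22 ≡ 14; y = λ·(4 - 14) - 37 ≡ 23. → (14, 23)
4Q: (14, 23) + (18, 39). λ = (39 - 23)/(18 - 14) ≡ 16/4 mod 43. 4⁻¹ ≡ 11 (mod 43) since 4·11 = 44 ≡ 1, so λ ≡ 4.
  x = λ² - 14 - 18 = 16 - 32 ≡ 27; y = λ·(14 - 27) - 23 ≡ 11. → (27, 11)
5Q: (27, 11) + (18, 39). λ = (39 - 11)/(18 - 27) ≡ 28/34 mod 43. 34⁻¹ ≡ 19 (mod 43), so λ ≡ 16.
  x = λ² - 27 - 18 = 256 - 45 ≡ 39; y = λ·(27 - 39) - 11 ≡ 12. → (39, 12)
6Q: (39, 12) + (18, 39). λ = (39 - 12)/(18 - 39) ≡ 27/22 mod 43. 22⁻¹ ≡ 2 (mod 43), so λ ≡ 11.
  x = λ² - 39 - 18 = 121 - 57 ≡ 21; y = λ·(39 - 21) - 12 ≡ 14. → (21, 14)
7Q: (21, 14) + (18, 39). λ = (39 - 14)/(18 - 21) ≡ 25/40 mod 43. 40⁻¹ ≡ 14 (mod 43) since 40·14 = 560 ≡ 1, so λ ≡ 6.
  x = λ² - 21 - 18 = 36 - 39 ≡ 40; y = λ·(21 - 40) - 14 ≡ 1. → (40, 1)

(40, 1)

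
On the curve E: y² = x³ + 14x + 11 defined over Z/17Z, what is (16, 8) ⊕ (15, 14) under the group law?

(5, 11)

(16, 8) + (15, 14). λ = (14 - 8)/(15 - 16) ≡ 6/16 mod 17. 16⁻¹ ≡ 16 (mod 17), so λ ≡ 11.
  x = λ² - 16 - 15 = 121 - 31 ≡ 5; y = λ·(16 - 5) - 8 ≡ 11. → (5, 11)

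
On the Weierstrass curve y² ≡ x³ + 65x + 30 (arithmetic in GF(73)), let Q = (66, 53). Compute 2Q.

(18, 43)

tangent at (66, 53): λ = (3·66² + 65)/(2·53) ≡ 66/33. 33⁻¹ ≡ 31 (mod 73), so λ ≡ 66·31 ≡ 2.
  x = λ² - 66 - 66 = 4 - 132 ≡ 18; y = λ·(66 - 18) - 53 ≡ 43. → (18, 43)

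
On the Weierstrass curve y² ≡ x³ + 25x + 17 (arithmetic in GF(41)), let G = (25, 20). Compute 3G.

Repeated addition: build up to 3G.
2G: tangent at (25, 20): λ = (3·25² + 25)/(2·20) ≡ 14/40. 40⁻¹ ≡ 40 (mod 41) since 40·40 = 1600 ≡ 1, so λ ≡ 14·40 ≡ 27.
  x = λ² - 25 - 25 = 729 - 50 ≡ 23; y = λ·(25 - 23) - 20 ≡ 34. → (23, 34)
3G: (23, 34) + (25, 20). λ = (20 - 34)/(25 - 23) ≡ 27/2 mod 41. 2⁻¹ ≡ 21 (mod 41) since 2·21 = 42 ≡ 1, so λ ≡ 34.
  x = λ² - 23 - 25 = 1156 - 48 ≡ 1; y = λ·(23 - 1) - 34 ≡ 17. → (1, 17)

(1, 17)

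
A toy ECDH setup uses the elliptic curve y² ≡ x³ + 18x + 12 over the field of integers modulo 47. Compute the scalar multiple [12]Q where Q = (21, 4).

(20, 37)

Double-and-add on 12 = (1100)₂. Start with Q = (21, 4) for the leading 1-bit.
double: tangent at (21, 4): λ = (3·21² + 18)/(2·4) ≡ 25/8. 8⁻¹ ≡ 6 (mod 47), so λ ≡ 25·6 ≡ 9.
  x = λ² - 21 - 21 = 81 - 42 ≡ 39; y = λ·(21 - 39) - 4 ≡ 22. → (39, 22)
add Q: (39, 22) + (21, 4). λ = (4 - 22)/(21 - 39) ≡ 29/29 mod 47. 29⁻¹ ≡ 13 (mod 47), so λ ≡ 1.
  x = λ² - 39 - 21 = 1 - 60 ≡ 35; y = λ·(39 - 35) - 22 ≡ 29. → (35, 29)
double: tangent at (35, 29): λ = (3·35² + 18)/(2·29) ≡ 27/11. 11⁻¹ ≡ 30 (mod 47), so λ ≡ 27·30 ≡ 11.
  x = λ² - 35 - 35 = 121 - 70 ≡ 4; y = λ·(35 - 4) - 29 ≡ 30. → (4, 30)
double: tangent at (4, 30): λ = (3·4² + 18)/(2·30) ≡ 19/13. 13⁻¹ ≡ 29 (mod 47) since 13·29 = 377 ≡ 1, so λ ≡ 19·29 ≡ 34.
  x = λ² - 4 - 4 = 1156 - 8 ≡ 20; y = λ·(4 - 20) - 30 ≡ 37. → (20, 37)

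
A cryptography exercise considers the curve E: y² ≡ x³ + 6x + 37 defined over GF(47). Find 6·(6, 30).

(40, 13)

Write G = (6, 30).
Double-and-add on 6 = (110)₂. Start with G = (6, 30) for the leading 1-bit.
double: tangent at (6, 30): λ = (3·6² + 6)/(2·30) ≡ 20/13. 13⁻¹ ≡ 29 (mod 47) since 13·29 = 377 ≡ 1, so λ ≡ 20·29 ≡ 16.
  x = λ² - 6 - 6 = 256 - 12 ≡ 9; y = λ·(6 - 9) - 30 ≡ 16. → (9, 16)
add G: (9, 16) + (6, 30). λ = (30 - 16)/(6 - 9) ≡ 14/44 mod 47. 44⁻¹ ≡ 31 (mod 47), so λ ≡ 11.
  x = λ² - 9 - 6 = 121 - 15 ≡ 12; y = λ·(9 - 12) - 16 ≡ 45. → (12, 45)
double: tangent at (12, 45): λ = (3·12² + 6)/(2·45) ≡ 15/43. 43⁻¹ ≡ 35 (mod 47) since 43·35 = 1505 ≡ 1, so λ ≡ 15·35 ≡ 8.
  x = λ² - 12 - 12 = 64 - 24 ≡ 40; y = λ·(12 - 40) - 45 ≡ 13. → (40, 13)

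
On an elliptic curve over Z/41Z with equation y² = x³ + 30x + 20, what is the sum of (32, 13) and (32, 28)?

The two points share x = 32 and their y-coordinates satisfy 13 + 28 ≡ 0 (mod 41), so they are inverses. Their sum is O.

O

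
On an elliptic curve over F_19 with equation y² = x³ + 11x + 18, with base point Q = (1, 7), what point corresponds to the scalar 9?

(11, 8)

Repeated addition: build up to 9Q.
2Q: tangent at (1, 7): λ = (3·1² + 11)/(2·7) ≡ 14/14. 14⁻¹ ≡ 15 (mod 19), so λ ≡ 14·15 ≡ 1.
  x = λ² - 1 - 1 = 1 - 2 ≡ 18; y = λ·(1 - 18) - 7 ≡ 14. → (18, 14)
3Q: (18, 14) + (1, 7). λ = (7 - 14)/(1 - 18) ≡ 12/2 mod 19. 2⁻¹ ≡ 10 (mod 19) since 2·10 = 20 ≡ 1, so λ ≡ 6.
  x = λ² - 18 - 1 = 36 - 19 ≡ 17; y = λ·(18 - 17) - 14 ≡ 11. → (17, 11)
4Q: (17, 11) + (1, 7). λ = (7 - 11)/(1 - 17) ≡ 15/3 mod 19. 3⁻¹ ≡ 13 (mod 19) since 3·13 = 39 ≡ 1, so λ ≡ 5.
  x = λ² - 17 - 1 = 25 - 18 ≡ 7; y = λ·(17 - 7) - 11 ≡ 1. → (7, 1)
5Q: (7, 1) + (1, 7). λ = (7 - 1)/(1 - 7) ≡ 6/13 mod 19. 13⁻¹ ≡ 3 (mod 19), so λ ≡ 18.
  x = λ² - 7 - 1 = 324 - 8 ≡ 12; y = λ·(7 - 12) - 1 ≡ 4. → (12, 4)
6Q: (12, 4) + (1, 7). λ = (7 - 4)/(1 - 12) ≡ 3/8 mod 19. 8⁻¹ ≡ 12 (mod 19) since 8·12 = 96 ≡ 1, so λ ≡ 17.
  x = λ² - 12 - 1 = 289 - 13 ≡ 10; y = λ·(12 - 10) - 4 ≡ 11. → (10, 11)
7Q: (10, 11) + (1, 7). λ = (7 - 11)/(1 - 10) ≡ 15/10 mod 19. 10⁻¹ ≡ 2 (mod 19) since 10·2 = 20 ≡ 1, so λ ≡ 11.
  x = λ² - 10 - 1 = 121 - 11 ≡ 15; y = λ·(10 - 15) - 11 ≡ 10. → (15, 10)
8Q: (15, 10) + (1, 7). λ = (7 - 10)/(1 - 15) ≡ 16/5 mod 19. 5⁻¹ ≡ 4 (mod 19), so λ ≡ 7.
  x = λ² - 15 - 1 = 49 - 16 ≡ 14; y = λ·(15 - 14) - 10 ≡ 16. → (14, 16)
9Q: (14, 16) + (1, 7). λ = (7 - 16)/(1 - 14) ≡ 10/6 mod 19. 6⁻¹ ≡ 16 (mod 19) since 6·16 = 96 ≡ 1, so λ ≡ 8.
  x = λ² - 14 - 1 = 64 - 15 ≡ 11; y = λ·(14 - 11) - 16 ≡ 8. → (11, 8)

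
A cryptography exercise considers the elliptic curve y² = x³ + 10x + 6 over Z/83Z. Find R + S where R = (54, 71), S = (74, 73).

(82, 59)

(54, 71) + (74, 73). λ = (73 - 71)/(74 - 54) ≡ 2/20 mod 83. 20⁻¹ ≡ 54 (mod 83) since 20·54 = 1080 ≡ 1, so λ ≡ 25.
  x = λ² - 54 - 74 = 625 - 128 ≡ 82; y = λ·(54 - 82) - 71 ≡ 59. → (82, 59)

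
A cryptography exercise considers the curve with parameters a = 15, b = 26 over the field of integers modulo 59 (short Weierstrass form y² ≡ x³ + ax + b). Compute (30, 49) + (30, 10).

The two points share x = 30 and their y-coordinates satisfy 49 + 10 ≡ 0 (mod 59), so they are inverses. Their sum is ∞.

O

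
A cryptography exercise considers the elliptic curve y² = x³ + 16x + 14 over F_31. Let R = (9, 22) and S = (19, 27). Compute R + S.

(9, 22) + (19, 27). λ = (27 - 22)/(19 - 9) ≡ 5/10 mod 31. 10⁻¹ ≡ 28 (mod 31), so λ ≡ 16.
  x = λ² - 9 - 19 = 256 - 28 ≡ 11; y = λ·(9 - 11) - 22 ≡ 8. → (11, 8)

(11, 8)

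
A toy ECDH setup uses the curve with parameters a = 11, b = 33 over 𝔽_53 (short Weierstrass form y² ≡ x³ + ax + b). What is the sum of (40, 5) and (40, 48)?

O

The two points share x = 40 and their y-coordinates satisfy 5 + 48 ≡ 0 (mod 53), so they are inverses. Their sum is ∞.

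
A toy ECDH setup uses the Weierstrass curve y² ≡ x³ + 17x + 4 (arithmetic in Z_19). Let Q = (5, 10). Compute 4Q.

(3, 5)

Repeated addition: build up to 4Q.
2Q: tangent at (5, 10): λ = (3·5² + 17)/(2·10) ≡ 16/1. 1⁻¹ ≡ 1 (mod 19), so λ ≡ 16·1 ≡ 16.
  x = λ² - 5 - 5 = 256 - 10 ≡ 18; y = λ·(5 - 18) - 10 ≡ 10. → (18, 10)
3Q: (18, 10) + (5, 10). λ = (10 - 10)/(5 - 18) ≡ 0/6 mod 19. 6⁻¹ ≡ 16 (mod 19) since 6·16 = 96 ≡ 1, so λ ≡ 0.
  x = λ² - 18 - 5 = 0 - 23 ≡ 15; y = λ·(18 - 15) - 10 ≡ 9. → (15, 9)
4Q: (15, 9) + (5, 10). λ = (10 - 9)/(5 - 15) ≡ 1/9 mod 19. 9⁻¹ ≡ 17 (mod 19) since 9·17 = 153 ≡ 1, so λ ≡ 17.
  x = λ² - 15 - 5 = 289 - 20 ≡ 3; y = λ·(15 - 3) - 9 ≡ 5. → (3, 5)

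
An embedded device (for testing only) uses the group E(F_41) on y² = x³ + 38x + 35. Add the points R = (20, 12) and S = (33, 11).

(20, 12) + (33, 11). λ = (11 - 12)/(33 - 20) ≡ 40/13 mod 41. 13⁻¹ ≡ 19 (mod 41) since 13·19 = 247 ≡ 1, so λ ≡ 22.
  x = λ² - 20 - 33 = 484 - 53 ≡ 21; y = λ·(20 - 21) - 12 ≡ 7. → (21, 7)

(21, 7)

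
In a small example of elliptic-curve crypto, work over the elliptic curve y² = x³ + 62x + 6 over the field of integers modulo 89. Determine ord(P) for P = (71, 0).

2P: (71, 0) + (71, 0): same x and y₁ ≡ -y₂, so the sum is O.
2P = O, so the order is 2.

2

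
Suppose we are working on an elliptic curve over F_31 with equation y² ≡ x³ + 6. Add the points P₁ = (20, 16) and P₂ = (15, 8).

(20, 16) + (15, 8). λ = (8 - 16)/(15 - 20) ≡ 23/26 mod 31. 26⁻¹ ≡ 6 (mod 31) since 26·6 = 156 ≡ 1, so λ ≡ 14.
  x = λ² - 20 - 15 = 196 - 35 ≡ 6; y = λ·(20 - 6) - 16 ≡ 25. → (6, 25)

(6, 25)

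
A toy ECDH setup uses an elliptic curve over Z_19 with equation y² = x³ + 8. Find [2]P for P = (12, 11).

(2, 4)

tangent at (12, 11): λ = (3·12² + 0)/(2·11) ≡ 14/3. 3⁻¹ ≡ 13 (mod 19), so λ ≡ 14·13 ≡ 11.
  x = λ² - 12 - 12 = 121 - 24 ≡ 2; y = λ·(12 - 2) - 11 ≡ 4. → (2, 4)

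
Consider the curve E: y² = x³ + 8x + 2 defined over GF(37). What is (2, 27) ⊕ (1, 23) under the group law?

(2, 27) + (1, 23). λ = (23 - 27)/(1 - 2) ≡ 33/36 mod 37. 36⁻¹ ≡ 36 (mod 37) since 36·36 = 1296 ≡ 1, so λ ≡ 4.
  x = λ² - 2 - 1 = 16 - 3 ≡ 13; y = λ·(2 - 13) - 27 ≡ 3. → (13, 3)

(13, 3)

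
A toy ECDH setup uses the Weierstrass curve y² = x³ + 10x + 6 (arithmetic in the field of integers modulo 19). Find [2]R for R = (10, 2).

(6, 4)

tangent at (10, 2): λ = (3·10² + 10)/(2·2) ≡ 6/4. 4⁻¹ ≡ 5 (mod 19) since 4·5 = 20 ≡ 1, so λ ≡ 6·5 ≡ 11.
  x = λ² - 10 - 10 = 121 - 20 ≡ 6; y = λ·(10 - 6) - 2 ≡ 4. → (6, 4)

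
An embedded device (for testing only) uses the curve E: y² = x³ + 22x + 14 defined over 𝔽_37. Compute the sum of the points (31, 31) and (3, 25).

(24, 26)

(31, 31) + (3, 25). λ = (25 - 31)/(3 - 31) ≡ 31/9 mod 37. 9⁻¹ ≡ 33 (mod 37), so λ ≡ 24.
  x = λ² - 31 - 3 = 576 - 34 ≡ 24; y = λ·(31 - 24) - 31 ≡ 26. → (24, 26)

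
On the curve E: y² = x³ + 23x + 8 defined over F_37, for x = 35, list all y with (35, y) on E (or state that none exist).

x³ + 23x + 8 = 43688 ≡ 28 (mod 37).
Square roots of 28 mod 37: 18 and 19 (since 18² = 324 ≡ 28).

18, 19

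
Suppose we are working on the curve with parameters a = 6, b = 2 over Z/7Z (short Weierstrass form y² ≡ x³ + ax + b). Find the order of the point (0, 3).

2P: tangent at (0, 3): λ = (3·0² + 6)/(2·3) ≡ 6/6. 6⁻¹ ≡ 6 (mod 7) since 6·6 = 36 ≡ 1, so λ ≡ 6·6 ≡ 1.
  x = λ² - 0 - 0 = 1 - 0 ≡ 1; y = λ·(0 - 1) - 3 ≡ 3. → (1, 3)
3P: (1, 3) + (0, 3). λ = (3 - 3)/(0 - 1) ≡ 0/6 mod 7. 6⁻¹ ≡ 6 (mod 7) since 6·6 = 36 ≡ 1, so λ ≡ 0.
  x = λ² - 1 - 0 = 0 - 1 ≡ 6; y = λ·(1 - 6) - 3 ≡ 4. → (6, 4)
4P: (6, 4) + (0, 3). λ = (3 - 4)/(0 - 6) ≡ 6/1 mod 7. 1⁻¹ ≡ 1 (mod 7) since 1·1 = 1 ≡ 1, so λ ≡ 6.
  x = λ² - 6 - 0 = 36 - 6 ≡ 2; y = λ·(6 - 2) - 4 ≡ 6. → (2, 6)
5P: (2, 6) + (0, 3). λ = (3 - 6)/(0 - 2) ≡ 4/5 mod 7. 5⁻¹ ≡ 3 (mod 7), so λ ≡ 5.
  x = λ² - 2 - 0 = 25 - 2 ≡ 2; y = λ·(2 - 2) - 6 ≡ 1. → (2, 1)
6P: (2, 1) + (0, 3). λ = (3 - 1)/(0 - 2) ≡ 2/5 mod 7. 5⁻¹ ≡ 3 (mod 7), so λ ≡ 6.
  x = λ² - 2 - 0 = 36 - 2 ≡ 6; y = λ·(2 - 6) - 1 ≡ 3. → (6, 3)
7P: (6, 3) + (0, 3). λ = (3 - 3)/(0 - 6) ≡ 0/1 mod 7. 1⁻¹ ≡ 1 (mod 7) since 1·1 = 1 ≡ 1, so λ ≡ 0.
  x = λ² - 6 - 0 = 0 - 6 ≡ 1; y = λ·(6 - 1) - 3 ≡ 4. → (1, 4)
8P: (1, 4) + (0, 3). λ = (3 - 4)/(0 - 1) ≡ 6/6 mod 7. 6⁻¹ ≡ 6 (mod 7) since 6·6 = 36 ≡ 1, so λ ≡ 1.
  x = λ² - 1 - 0 = 1 - 1 ≡ 0; y = λ·(1 - 0) - 4 ≡ 4. → (0, 4)
9P: (0, 4) + (0, 3): same x and y₁ ≡ -y₂, so the sum is ∞.
9P = ∞, so the order is 9.

9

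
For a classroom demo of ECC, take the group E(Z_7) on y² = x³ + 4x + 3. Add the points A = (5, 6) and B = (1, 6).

(5, 6) + (1, 6). λ = (6 - 6)/(1 - 5) ≡ 0/3 mod 7. 3⁻¹ ≡ 5 (mod 7), so λ ≡ 0.
  x = λ² - 5 - 1 = 0 - 6 ≡ 1; y = λ·(5 - 1) - 6 ≡ 1. → (1, 1)

(1, 1)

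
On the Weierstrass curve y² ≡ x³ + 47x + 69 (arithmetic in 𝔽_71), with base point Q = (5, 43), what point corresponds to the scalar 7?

(32, 41)

Double-and-add on 7 = (111)₂. Start with Q = (5, 43) for the leading 1-bit.
double: tangent at (5, 43): λ = (3·5² + 47)/(2·43) ≡ 51/15. 15⁻¹ ≡ 19 (mod 71) since 15·19 = 285 ≡ 1, so λ ≡ 51·19 ≡ 46.
  x = λ² - 5 - 5 = 2116 - 10 ≡ 47; y = λ·(5 - 47) - 43 ≡ 13. → (47, 13)
add Q: (47, 13) + (5, 43). λ = (43 - 13)/(5 - 47) ≡ 30/29 mod 71. 29⁻¹ ≡ 49 (mod 71) since 29·49 = 1421 ≡ 1, so λ ≡ 50.
  x = λ² - 47 - 5 = 2500 - 52 ≡ 34; y = λ·(47 - 34) - 13 ≡ 69. → (34, 69)
double: tangent at (34, 69): λ = (3·34² + 47)/(2·69) ≡ 36/67. 67⁻¹ ≡ 53 (mod 71), so λ ≡ 36·53 ≡ 62.
  x = λ² - 34 - 34 = 3844 - 68 ≡ 13; y = λ·(34 - 13) - 69 ≡ 26. → (13, 26)
add Q: (13, 26) + (5, 43). λ = (43 - 26)/(5 - 13) ≡ 17/63 mod 71. 63⁻¹ ≡ 62 (mod 71) since 63·62 = 3906 ≡ 1, so λ ≡ 60.
  x = λ² - 13 - 5 = 3600 - 18 ≡ 32; y = λ·(13 - 32) - 26 ≡ 41. → (32, 41)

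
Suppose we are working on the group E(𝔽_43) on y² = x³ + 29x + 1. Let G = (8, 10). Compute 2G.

tangent at (8, 10): λ = (3·8² + 29)/(2·10) ≡ 6/20. 20⁻¹ ≡ 28 (mod 43), so λ ≡ 6·28 ≡ 39.
  x = λ² - 8 - 8 = 1521 - 16 ≡ 0; y = λ·(8 - 0) - 10 ≡ 1. → (0, 1)

(0, 1)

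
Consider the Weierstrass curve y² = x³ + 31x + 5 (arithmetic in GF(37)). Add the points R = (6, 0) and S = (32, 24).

(27, 29)

(6, 0) + (32, 24). λ = (24 - 0)/(32 - 6) ≡ 24/26 mod 37. 26⁻¹ ≡ 10 (mod 37) since 26·10 = 260 ≡ 1, so λ ≡ 18.
  x = λ² - 6 - 32 = 324 - 38 ≡ 27; y = λ·(6 - 27) - 0 ≡ 29. → (27, 29)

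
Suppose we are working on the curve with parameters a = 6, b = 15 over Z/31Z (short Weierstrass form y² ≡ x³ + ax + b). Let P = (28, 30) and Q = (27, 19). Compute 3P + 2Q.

First 3P:
Repeated addition: build up to 3P.
2P: tangent at (28, 30): λ = (3·28² + 6)/(2·30) ≡ 2/29. 29⁻¹ ≡ 15 (mod 31), so λ ≡ 2·15 ≡ 30.
  x = λ² - 28 - 28 = 900 - 56 ≡ 7; y = λ·(28 - 7) - 30 ≡ 11. → (7, 11)
3P: (7, 11) + (28, 30). λ = (30 - 11)/(28 - 7) ≡ 19/21 mod 31. 21⁻¹ ≡ 3 (mod 31), so λ ≡ 26.
  x = λ² - 7 - 28 = 676 - 35 ≡ 21; y = λ·(7 - 21) - 11 ≡ 28. → (21, 28)
3P = (21, 28).
Next 2Q:
Repeated addition: build up to 2Q.
2Q: tangent at (27, 19): λ = (3·27² + 6)/(2·19) ≡ 23/7. 7⁻¹ ≡ 9 (mod 31), so λ ≡ 23·9 ≡ 21.
  x = λ² - 27 - 27 = 441 - 54 ≡ 15; y = λ·(27 - 15) - 19 ≡ 16. → (15, 16)
2Q = (15, 16).
Finally 3P + 2Q:
(21, 28) + (15, 16). λ = (16 - 28)/(15 - 21) ≡ 19/25 mod 31. 25⁻¹ ≡ 5 (mod 31), so λ ≡ 2.
  x = λ² - 21 - 15 = 4 - 36 ≡ 30; y = λ·(21 - 30) - 28 ≡ 16. → (30, 16)

(30, 16)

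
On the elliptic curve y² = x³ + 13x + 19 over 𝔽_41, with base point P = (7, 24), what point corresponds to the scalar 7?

Repeated addition: build up to 7P.
2P: tangent at (7, 24): λ = (3·7² + 13)/(2·24) ≡ 37/7. 7⁻¹ ≡ 6 (mod 41), so λ ≡ 37·6 ≡ 17.
  x = λ² - 7 - 7 = 289 - 14 ≡ 29; y = λ·(7 - 29) - 24 ≡ 12. → (29, 12)
3P: (29, 12) + (7, 24). λ = (24 - 12)/(7 - 29) ≡ 12/19 mod 41. 19⁻¹ ≡ 13 (mod 41), so λ ≡ 33.
  x = λ² - 29 - 7 = 1089 - 36 ≡ 28; y = λ·(29 - 28) - 12 ≡ 21. → (28, 21)
4P: (28, 21) + (7, 24). λ = (24 - 21)/(7 - 28) ≡ 3/20 mod 41. 20⁻¹ ≡ 39 (mod 41), so λ ≡ 35.
  x = λ² - 28 - 7 = 1225 - 35 ≡ 1; y = λ·(28 - 1) - 21 ≡ 22. → (1, 22)
5P: (1, 22) + (7, 24). λ = (24 - 22)/(7 - 1) ≡ 2/6 mod 41. 6⁻¹ ≡ 7 (mod 41), so λ ≡ 14.
  x = λ² - 1 - 7 = 196 - 8 ≡ 24; y = λ·(1 - 24) - 22 ≡ 25. → (24, 25)
6P: (24, 25) + (7, 24). λ = (24 - 25)/(7 - 24) ≡ 40/24 mod 41. 24⁻¹ ≡ 12 (mod 41), so λ ≡ 29.
  x = λ² - 24 - 7 = 841 - 31 ≡ 31; y = λ·(24 - 31) - 25 ≡ 18. → (31, 18)
7P: (31, 18) + (7, 24). λ = (24 - 18)/(7 - 31) ≡ 6/17 mod 41. 17⁻¹ ≡ 29 (mod 41), so λ ≡ 10.
  x = λ² - 31 - 7 = 100 - 38 ≡ 21; y = λ·(31 - 21) - 18 ≡ 0. → (21, 0)

(21, 0)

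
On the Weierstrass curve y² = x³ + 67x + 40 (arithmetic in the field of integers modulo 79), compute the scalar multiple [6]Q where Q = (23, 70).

Double-and-add on 6 = (110)₂. Start with Q = (23, 70) for the leading 1-bit.
double: tangent at (23, 70): λ = (3·23² + 67)/(2·70) ≡ 74/61. 61⁻¹ ≡ 57 (mod 79), so λ ≡ 74·57 ≡ 31.
  x = λ² - 23 - 23 = 961 - 46 ≡ 46; y = λ·(23 - 46) - 70 ≡ 7. → (46, 7)
add Q: (46, 7) + (23, 70). λ = (70 - 7)/(23 - 46) ≡ 63/56 mod 79. 56⁻¹ ≡ 24 (mod 79), so λ ≡ 11.
  x = λ² - 46 - 23 = 121 - 69 ≡ 52; y = λ·(46 - 52) - 7 ≡ 6. → (52, 6)
double: tangent at (52, 6): λ = (3·52² + 67)/(2·6) ≡ 42/12. 12⁻¹ ≡ 33 (mod 79) since 12·33 = 396 ≡ 1, so λ ≡ 42·33 ≡ 43.
  x = λ² - 52 - 52 = 1849 - 104 ≡ 7; y = λ·(52 - 7) - 6 ≡ 33. → (7, 33)

(7, 33)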